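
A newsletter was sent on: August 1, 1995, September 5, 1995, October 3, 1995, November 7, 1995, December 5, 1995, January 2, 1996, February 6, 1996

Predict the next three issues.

March 5, 1996; April 2, 1996; May 7, 1996

All dates are Tuesdays, 35, 28, 35, 28, 28, 35 days apart.
Specifically, the 1st Tuesday of each month.
1st Tuesday of March 1996: March 5, 1996.
1st Tuesday of April 1996: April 2, 1996.
May 1996 — 1st Tuesday is May 7, 1996.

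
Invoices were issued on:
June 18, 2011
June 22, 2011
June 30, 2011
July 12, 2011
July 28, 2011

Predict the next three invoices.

August 17, 2011; September 10, 2011; October 8, 2011

Gaps: 4, 8, 12, 16 days — each gap is 4 larger than the previous one.
Next gap: 20 days. July 28, 2011 + 20 days = August 17, 2011.
Next gap: 24 days. August 17, 2011 + 24 days = September 10, 2011.
Next gap: 28 days. September 10, 2011 + 28 days = October 8, 2011.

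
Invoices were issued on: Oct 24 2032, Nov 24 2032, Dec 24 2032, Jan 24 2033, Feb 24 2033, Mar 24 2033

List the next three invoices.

Apr 24 2033, May 24 2033, Jun 24 2033

Gaps: 31, 30, 31, 31, 28 days — not constant. Every event is on the 24th of the month.
Pattern: the 24th of each month.
April 2033: Apr 24 2033.
Next: May 2033 → May 24 2033.
Next: June 2033 → Jun 24 2033.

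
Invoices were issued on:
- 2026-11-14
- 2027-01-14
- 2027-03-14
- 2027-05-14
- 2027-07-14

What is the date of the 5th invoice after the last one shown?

The day-of-month is always 14 (61, 59, 61, 61 days between events).
So this recurs on the 14th of every 2 months.
Next: September 2027 → 2027-09-14.
Next: November 2027 → 2027-11-14.
January 2028: 2028-01-14.
Next: March 2028 → 2028-03-14.
May 2028: 2028-05-14.

2028-05-14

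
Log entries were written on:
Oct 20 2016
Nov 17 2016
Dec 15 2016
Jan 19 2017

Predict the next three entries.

Feb 16 2017, Mar 16 2017, Apr 20 2017

Gaps: 28, 28, 35 days — a mix of 28 and 35. Every date is a Thursday.
Each is the 3rd Thursday of its month.
February 2017 — 3rd Thursday is Feb 16 2017.
March 2017 — 3rd Thursday is Mar 16 2017.
April 2017 — 3rd Thursday is Apr 20 2017.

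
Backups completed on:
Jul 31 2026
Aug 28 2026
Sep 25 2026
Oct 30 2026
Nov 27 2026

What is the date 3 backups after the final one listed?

Feb 26 2027

Every date is a Friday; gaps 28, 28, 35, 28 days.
Each is the last Friday of its month (at least one falls on the 29th or later, ruling out '4th Friday').
Last Friday of December 2026: Dec 25 2026.
January 2027 ends with Friday Jan 29 2027.
Last Friday of February 2027: Feb 26 2027.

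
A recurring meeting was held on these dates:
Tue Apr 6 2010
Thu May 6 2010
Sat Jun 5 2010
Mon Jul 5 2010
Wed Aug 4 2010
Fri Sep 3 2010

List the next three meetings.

Sun Oct 3 2010, Tue Nov 2 2010, Thu Dec 2 2010

Every event comes 30 days after the last (30, 30, 30, 30, 30).
Fri Sep 3 2010 + 30 days = Sun Oct 3 2010.
Sun Oct 3 2010 + 30 days = Tue Nov 2 2010.
Tue Nov 2 2010 + 30 days = Thu Dec 2 2010.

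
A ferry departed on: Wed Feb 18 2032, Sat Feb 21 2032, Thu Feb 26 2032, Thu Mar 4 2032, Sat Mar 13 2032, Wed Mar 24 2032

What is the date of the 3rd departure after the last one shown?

Intervals are 3, 5, 7, 9, 11 days — an arithmetic progression with common difference 2.
Next gap: 13 days. Wed Mar 24 2032 + 13 days = Tue Apr 6 2032.
Next gap: 15 days. Tue Apr 6 2032 + 15 days = Wed Apr 21 2032.
Next gap: 17 days. Wed Apr 21 2032 + 17 days = Sat May 8 2032.

Sat May 8 2032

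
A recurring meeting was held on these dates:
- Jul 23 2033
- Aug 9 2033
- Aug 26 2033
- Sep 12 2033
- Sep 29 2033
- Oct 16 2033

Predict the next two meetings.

Gaps between consecutive events: 17, 17, 17, 17, 17 days — a constant 17-day interval.
Oct 16 2033 + 17 days = Nov 2 2033.
Nov 2 2033 + 17 days = Nov 19 2033.

Nov 2 2033, Nov 19 2033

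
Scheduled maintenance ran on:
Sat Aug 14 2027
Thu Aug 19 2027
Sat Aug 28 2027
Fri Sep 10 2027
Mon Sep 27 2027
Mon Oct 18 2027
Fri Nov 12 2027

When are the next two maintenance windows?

Sat Dec 11 2027, Thu Jan 13 2028

Gaps: 5, 9, 13, 17, 21, 25 days — each gap is 4 larger than the previous one.
Next gap: 29 days. Fri Nov 12 2027 + 29 days = Sat Dec 11 2027.
Next gap: 33 days. Sat Dec 11 2027 + 33 days = Thu Jan 13 2028.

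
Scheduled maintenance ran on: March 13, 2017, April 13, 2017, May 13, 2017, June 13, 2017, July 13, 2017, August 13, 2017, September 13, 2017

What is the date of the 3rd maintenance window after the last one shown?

Gaps: 31, 30, 31, 30, 31, 31 days — not constant. Every event is on the 13th of the month.
Pattern: the 13th of each month.
Next: October 2017 → October 13, 2017.
November 2017: November 13, 2017.
Next: December 2017 → December 13, 2017.

December 13, 2017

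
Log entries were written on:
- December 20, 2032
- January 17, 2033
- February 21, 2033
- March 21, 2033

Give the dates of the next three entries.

These are Mondays at 28- or 35-day spacing (28, 35, 28).
The pattern: 3rd Monday of the month.
3rd Monday of April 2033: April 18, 2033.
3rd Monday of May 2033: May 16, 2033.
June 2033 — 3rd Monday is June 20, 2033.

April 18, 2033; May 16, 2033; June 20, 2033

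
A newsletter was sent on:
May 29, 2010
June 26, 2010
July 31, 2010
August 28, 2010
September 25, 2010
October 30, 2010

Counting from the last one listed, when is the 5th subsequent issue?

March 26, 2011

Every date is a Saturday; gaps 28, 35, 28, 28, 35 days.
Each is the last Saturday of its month (at least one falls on the 29th or later, ruling out '4th Saturday').
Last Saturday of November 2010: November 27, 2010.
Last Saturday of December 2010: December 25, 2010.
Last Saturday of January 2011: January 29, 2011.
February 2011 ends with Saturday February 26, 2011.
March 2011 ends with Saturday March 26, 2011.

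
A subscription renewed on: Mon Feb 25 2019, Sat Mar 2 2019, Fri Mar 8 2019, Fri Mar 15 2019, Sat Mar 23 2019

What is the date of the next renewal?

Mon Apr 1 2019

Intervals are 5, 6, 7, 8 days — an arithmetic progression with common difference 1.
Next gap: 9 days. Sat Mar 23 2019 + 9 days = Mon Apr 1 2019.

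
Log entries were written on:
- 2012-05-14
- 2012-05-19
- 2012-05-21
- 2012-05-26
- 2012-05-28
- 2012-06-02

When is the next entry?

Every event lands on a Monday or Saturday (gaps cycle 5, 2, 5, 2, 5).
So the schedule is: every Monday and Saturday.
Next Monday: 2012-06-04.

2012-06-04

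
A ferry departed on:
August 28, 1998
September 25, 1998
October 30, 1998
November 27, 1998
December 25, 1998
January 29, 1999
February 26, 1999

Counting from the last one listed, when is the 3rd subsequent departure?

May 28, 1999

Every date is a Friday; gaps 28, 35, 28, 28, 35, 28 days.
Each is the last Friday of its month (at least one falls on the 29th or later, ruling out '4th Friday').
March 1999 ends with Friday March 26, 1999.
April 1999 ends with Friday April 30, 1999.
Last Friday of May 1999: May 28, 1999.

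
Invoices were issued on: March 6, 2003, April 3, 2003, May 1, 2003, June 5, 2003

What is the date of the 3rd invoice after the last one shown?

These are Thursdays at 28- or 35-day spacing (28, 28, 35).
The pattern: 1st Thursday of the month.
1st Thursday of July 2003: July 3, 2003.
August 2003 — 1st Thursday is August 7, 2003.
September 2003 — 1st Thursday is September 4, 2003.

September 4, 2003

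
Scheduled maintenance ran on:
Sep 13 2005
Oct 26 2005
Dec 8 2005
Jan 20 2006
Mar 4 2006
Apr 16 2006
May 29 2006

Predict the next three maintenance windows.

Jul 11 2006, Aug 23 2006, Oct 5 2006

Gaps between consecutive events: 43, 43, 43, 43, 43, 43 days — a constant 43-day interval.
May 29 2006 + 43 days = Jul 11 2006.
Jul 11 2006 + 43 days = Aug 23 2006.
Aug 23 2006 + 43 days = Oct 5 2006.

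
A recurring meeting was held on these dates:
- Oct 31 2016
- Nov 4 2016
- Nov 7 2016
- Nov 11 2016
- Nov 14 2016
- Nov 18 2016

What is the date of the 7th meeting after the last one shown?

Dec 12 2016

Every event lands on a Monday or Friday (gaps cycle 4, 3, 4, 3, 4).
So the schedule is: every Monday and Friday.
Next Monday: Nov 21 2016.
The following Friday is Nov 25 2016.
Next Monday: Nov 28 2016.
Next Friday: Dec 2 2016.
Next Monday: Dec 5 2016.
Next Friday: Dec 9 2016.
Next Monday: Dec 12 2016.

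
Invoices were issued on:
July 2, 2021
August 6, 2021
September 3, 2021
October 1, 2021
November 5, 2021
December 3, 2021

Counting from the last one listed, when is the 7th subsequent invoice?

These are Fridays at 28- or 35-day spacing (35, 28, 28, 35, 28).
The pattern: 1st Friday of the month.
January 2022 — 1st Friday is January 7, 2022.
February 2022 — 1st Friday is February 4, 2022.
1st Friday of March 2022: March 4, 2022.
1st Friday of April 2022: April 1, 2022.
1st Friday of May 2022: May 6, 2022.
June 2022 — 1st Friday is June 3, 2022.
1st Friday of July 2022: July 1, 2022.

July 1, 2022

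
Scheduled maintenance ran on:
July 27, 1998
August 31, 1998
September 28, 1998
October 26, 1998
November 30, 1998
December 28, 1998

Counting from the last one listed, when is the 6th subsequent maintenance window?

All Mondays; the gaps (35, 28, 28, 35, 28) vary with month length.
This is the last Monday of each month.
January 1999 ends with Monday January 25, 1999.
February 1999 ends with Monday February 22, 1999.
March 1999 ends with Monday March 29, 1999.
April 1999 ends with Monday April 26, 1999.
Last Monday of May 1999: May 31, 1999.
June 1999 ends with Monday June 28, 1999.

June 28, 1999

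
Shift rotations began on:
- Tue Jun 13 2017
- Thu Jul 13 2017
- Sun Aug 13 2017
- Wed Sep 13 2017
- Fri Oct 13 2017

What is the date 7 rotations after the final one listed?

Sun May 13 2018

Gaps: 30, 31, 31, 30 days — not constant. Every event is on the 13th of the month.
Pattern: the 13th of each month.
November 2017: Mon Nov 13 2017.
December 2017: Wed Dec 13 2017.
Next: January 2018 → Sat Jan 13 2018.
February 2018: Tue Feb 13 2018.
March 2018: Tue Mar 13 2018.
Next: April 2018 → Fri Apr 13 2018.
May 2018: Sun May 13 2018.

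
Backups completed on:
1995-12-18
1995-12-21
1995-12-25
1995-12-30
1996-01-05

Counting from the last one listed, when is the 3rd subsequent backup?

The spacing grows by 1 each time: 3, 4, 5, 6 days.
Next gap: 7 days. 1996-01-05 + 7 days = 1996-01-12.
Next gap: 8 days. 1996-01-12 + 8 days = 1996-01-20.
Next gap: 9 days. 1996-01-20 + 9 days = 1996-01-29.

1996-01-29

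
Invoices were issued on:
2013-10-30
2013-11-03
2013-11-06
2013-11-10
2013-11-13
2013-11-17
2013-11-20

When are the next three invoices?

2013-11-24, 2013-11-27, 2013-12-01

Gaps: 4, 3, 4, 3, 4, 3 days — not constant, but cyclic with period 2.
The events fall on every Wednesday and Sunday.
Next Sunday: 2013-11-24.
The following Wednesday is 2013-11-27.
The following Sunday is 2013-12-01.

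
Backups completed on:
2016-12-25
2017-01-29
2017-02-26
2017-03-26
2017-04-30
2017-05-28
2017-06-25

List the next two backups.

2017-07-30, 2017-08-27

These are Sundays with 35, 28, 28, 35, 28, 28-day gaps.
Each is the final Sunday of its month — 2017-01-29 is past the 28th, so '4th Sunday' doesn't fit.
July 2017 ends with Sunday 2017-07-30.
Last Sunday of August 2017: 2017-08-27.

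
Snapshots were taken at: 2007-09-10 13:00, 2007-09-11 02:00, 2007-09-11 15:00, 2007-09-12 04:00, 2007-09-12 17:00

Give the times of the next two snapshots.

The interval is a steady 13 hours (13, 13, 13, 13).
2007-09-12 17:00 + 13 h = 2007-09-13 06:00.
2007-09-13 06:00 + 13 h = 2007-09-13 19:00.

2007-09-13 06:00, 2007-09-13 19:00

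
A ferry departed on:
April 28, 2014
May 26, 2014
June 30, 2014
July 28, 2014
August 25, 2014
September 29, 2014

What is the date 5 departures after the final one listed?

February 23, 2015

All Mondays; the gaps (28, 35, 28, 28, 35) vary with month length.
This is the last Monday of each month.
Last Monday of October 2014: October 27, 2014.
November 2014 ends with Monday November 24, 2014.
Last Monday of December 2014: December 29, 2014.
January 2015 ends with Monday January 26, 2015.
Last Monday of February 2015: February 23, 2015.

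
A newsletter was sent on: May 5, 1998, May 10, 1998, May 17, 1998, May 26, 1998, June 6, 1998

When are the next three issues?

June 19, 1998; July 4, 1998; July 21, 1998

Gaps: 5, 7, 9, 11 days — each gap is 2 larger than the previous one.
Next gap: 13 days. June 6, 1998 + 13 days = June 19, 1998.
Next gap: 15 days. June 19, 1998 + 15 days = July 4, 1998.
Next gap: 17 days. July 4, 1998 + 17 days = July 21, 1998.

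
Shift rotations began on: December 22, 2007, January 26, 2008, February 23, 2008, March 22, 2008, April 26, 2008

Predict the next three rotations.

May 24, 2008; June 28, 2008; July 26, 2008

Gaps: 35, 28, 28, 35 days — a mix of 28 and 35. Every date is a Saturday.
Each is the 4th Saturday of its month.
4th Saturday of May 2008: May 24, 2008.
4th Saturday of June 2008: June 28, 2008.
July 2008 — 4th Saturday is July 26, 2008.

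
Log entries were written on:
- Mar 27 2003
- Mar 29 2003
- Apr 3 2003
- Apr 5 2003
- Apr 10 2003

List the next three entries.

Gaps: 2, 5, 2, 5 days — not constant, but cyclic with period 2.
The events fall on every Thursday and Saturday.
The following Saturday is Apr 12 2003.
Next Thursday: Apr 17 2003.
Next Saturday: Apr 19 2003.

Apr 12 2003, Apr 17 2003, Apr 19 2003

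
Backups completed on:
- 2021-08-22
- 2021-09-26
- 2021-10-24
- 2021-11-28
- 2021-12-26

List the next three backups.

All dates are Sundays, 35, 28, 35, 28 days apart.
Specifically, the 4th Sunday of each month.
January 2022 — 4th Sunday is 2022-01-23.
February 2022 — 4th Sunday is 2022-02-27.
4th Sunday of March 2022: 2022-03-27.

2022-01-23, 2022-02-27, 2022-03-27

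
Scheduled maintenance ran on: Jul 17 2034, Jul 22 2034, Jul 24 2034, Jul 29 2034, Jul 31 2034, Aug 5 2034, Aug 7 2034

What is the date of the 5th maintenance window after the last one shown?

Every event lands on a Monday or Saturday (gaps cycle 5, 2, 5, 2, 5, 2).
So the schedule is: every Monday and Saturday.
The following Saturday is Aug 12 2034.
The following Monday is Aug 14 2034.
Next Saturday: Aug 19 2034.
The following Monday is Aug 21 2034.
Next Saturday: Aug 26 2034.

Aug 26 2034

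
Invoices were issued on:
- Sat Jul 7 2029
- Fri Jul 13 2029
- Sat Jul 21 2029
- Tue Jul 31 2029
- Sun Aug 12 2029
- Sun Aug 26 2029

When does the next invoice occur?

Intervals are 6, 8, 10, 12, 14 days — an arithmetic progression with common difference 2.
Next gap: 16 days. Sun Aug 26 2029 + 16 days = Tue Sep 11 2029.

Tue Sep 11 2029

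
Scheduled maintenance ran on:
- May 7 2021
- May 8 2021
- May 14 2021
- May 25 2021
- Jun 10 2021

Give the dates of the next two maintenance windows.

Intervals are 1, 6, 11, 16 days — an arithmetic progression with common difference 5.
Next gap: 21 days. Jun 10 2021 + 21 days = Jul 1 2021.
Next gap: 26 days. Jul 1 2021 + 26 days = Jul 27 2021.

Jul 1 2021, Jul 27 2021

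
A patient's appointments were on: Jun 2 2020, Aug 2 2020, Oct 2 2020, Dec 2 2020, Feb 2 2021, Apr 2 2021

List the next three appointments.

Gaps: 61, 61, 61, 62, 59 days — not constant. Every event is on the 2nd of the month.
Pattern: the 2nd of every 2 months.
June 2021: Jun 2 2021.
August 2021: Aug 2 2021.
October 2021: Oct 2 2021.

Jun 2 2021, Aug 2 2021, Oct 2 2021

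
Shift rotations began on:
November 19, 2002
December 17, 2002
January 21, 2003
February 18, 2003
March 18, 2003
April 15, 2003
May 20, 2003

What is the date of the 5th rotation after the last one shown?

October 21, 2003

All dates are Tuesdays, 28, 35, 28, 28, 28, 35 days apart.
Specifically, the 3rd Tuesday of each month.
3rd Tuesday of June 2003: June 17, 2003.
July 2003 — 3rd Tuesday is July 15, 2003.
3rd Tuesday of August 2003: August 19, 2003.
September 2003 — 3rd Tuesday is September 16, 2003.
October 2003 — 3rd Tuesday is October 21, 2003.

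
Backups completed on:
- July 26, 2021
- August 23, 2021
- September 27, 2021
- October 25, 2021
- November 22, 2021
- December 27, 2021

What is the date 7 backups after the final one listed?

July 25, 2022

These are Mondays at 28- or 35-day spacing (28, 35, 28, 28, 35).
The pattern: 4th Monday of the month.
4th Monday of January 2022: January 24, 2022.
February 2022 — 4th Monday is February 28, 2022.
4th Monday of March 2022: March 28, 2022.
April 2022 — 4th Monday is April 25, 2022.
4th Monday of May 2022: May 23, 2022.
4th Monday of June 2022: June 27, 2022.
July 2022 — 4th Monday is July 25, 2022.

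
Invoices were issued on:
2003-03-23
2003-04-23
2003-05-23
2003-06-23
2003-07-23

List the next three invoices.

Each date is the 23rd; the gaps (31, 30, 31, 30) track the month lengths.
The rule is the 23rd of each month.
August 2003: 2003-08-23.
Next: September 2003 → 2003-09-23.
October 2003: 2003-10-23.

2003-08-23, 2003-09-23, 2003-10-23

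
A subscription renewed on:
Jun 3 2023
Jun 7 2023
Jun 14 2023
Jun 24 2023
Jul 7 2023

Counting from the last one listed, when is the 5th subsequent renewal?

Oct 25 2023

Gaps: 4, 7, 10, 13 days — each gap is 3 larger than the previous one.
Next gap: 16 days. Jul 7 2023 + 16 days = Jul 23 2023.
Next gap: 19 days. Jul 23 2023 + 19 days = Aug 11 2023.
Next gap: 22 days. Aug 11 2023 + 22 days = Sep 2 2023.
Next gap: 25 days. Sep 2 2023 + 25 days = Sep 27 2023.
Next gap: 28 days. Sep 27 2023 + 28 days = Oct 25 2023.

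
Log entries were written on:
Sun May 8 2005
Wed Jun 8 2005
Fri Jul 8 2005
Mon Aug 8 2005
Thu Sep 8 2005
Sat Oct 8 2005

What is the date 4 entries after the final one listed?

Each date is the 8th; the gaps (31, 30, 31, 31, 30) track the month lengths.
The rule is the 8th of each month.
Next: November 2005 → Tue Nov 8 2005.
December 2005: Thu Dec 8 2005.
Next: January 2006 → Sun Jan 8 2006.
Next: February 2006 → Wed Feb 8 2006.

Wed Feb 8 2006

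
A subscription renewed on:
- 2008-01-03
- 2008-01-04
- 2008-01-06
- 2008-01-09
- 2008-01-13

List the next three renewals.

Intervals are 1, 2, 3, 4 days — an arithmetic progression with common difference 1.
Next gap: 5 days. 2008-01-13 + 5 days = 2008-01-18.
Next gap: 6 days. 2008-01-18 + 6 days = 2008-01-24.
Next gap: 7 days. 2008-01-24 + 7 days = 2008-01-31.

2008-01-18, 2008-01-24, 2008-01-31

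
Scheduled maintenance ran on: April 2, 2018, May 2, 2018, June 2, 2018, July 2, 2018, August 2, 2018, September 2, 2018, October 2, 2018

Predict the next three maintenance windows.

Gaps: 30, 31, 30, 31, 31, 30 days — not constant. Every event is on the 2nd of the month.
Pattern: the 2nd of each month.
November 2018: November 2, 2018.
December 2018: December 2, 2018.
Next: January 2019 → January 2, 2019.

November 2, 2018; December 2, 2018; January 2, 2019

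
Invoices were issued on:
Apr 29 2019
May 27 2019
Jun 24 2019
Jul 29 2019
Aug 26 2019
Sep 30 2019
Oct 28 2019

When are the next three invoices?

Every date is a Monday; gaps 28, 28, 35, 28, 35, 28 days.
Each is the last Monday of its month (at least one falls on the 29th or later, ruling out '4th Monday').
November 2019 ends with Monday Nov 25 2019.
December 2019 ends with Monday Dec 30 2019.
Last Monday of January 2020: Jan 27 2020.

Nov 25 2019, Dec 30 2019, Jan 27 2020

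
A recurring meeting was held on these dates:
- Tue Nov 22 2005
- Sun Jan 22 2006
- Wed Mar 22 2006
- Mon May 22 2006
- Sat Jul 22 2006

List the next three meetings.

Each date is the 22nd; the gaps (61, 59, 61, 61) track the month lengths.
The rule is the 22nd of every 2 months.
Next: September 2006 → Fri Sep 22 2006.
Next: November 2006 → Wed Nov 22 2006.
Next: January 2007 → Mon Jan 22 2007.

Fri Sep 22 2006, Wed Nov 22 2006, Mon Jan 22 2007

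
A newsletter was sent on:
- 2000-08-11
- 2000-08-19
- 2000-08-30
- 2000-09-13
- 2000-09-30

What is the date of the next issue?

The spacing grows by 3 each time: 8, 11, 14, 17 days.
Next gap: 20 days. 2000-09-30 + 20 days = 2000-10-20.

2000-10-20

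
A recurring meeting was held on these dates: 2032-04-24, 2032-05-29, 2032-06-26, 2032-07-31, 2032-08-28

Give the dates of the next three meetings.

2032-09-25, 2032-10-30, 2032-11-27

Every date is a Saturday; gaps 35, 28, 35, 28 days.
Each is the last Saturday of its month (at least one falls on the 29th or later, ruling out '4th Saturday').
Last Saturday of September 2032: 2032-09-25.
Last Saturday of October 2032: 2032-10-30.
November 2032 ends with Saturday 2032-11-27.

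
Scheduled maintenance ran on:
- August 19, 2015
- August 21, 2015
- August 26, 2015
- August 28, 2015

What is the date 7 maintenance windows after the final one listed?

September 23, 2015

Gaps: 2, 5, 2 days — not constant, but cyclic with period 2.
The events fall on every Wednesday and Friday.
The following Wednesday is September 2, 2015.
The following Friday is September 4, 2015.
Next Wednesday: September 9, 2015.
The following Friday is September 11, 2015.
The following Wednesday is September 16, 2015.
The following Friday is September 18, 2015.
The following Wednesday is September 23, 2015.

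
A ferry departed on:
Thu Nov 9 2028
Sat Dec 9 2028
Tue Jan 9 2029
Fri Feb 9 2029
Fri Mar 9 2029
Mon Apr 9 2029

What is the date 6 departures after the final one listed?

Gaps: 30, 31, 31, 28, 31 days — not constant. Every event is on the 9th of the month.
Pattern: the 9th of each month.
May 2029: Wed May 9 2029.
June 2029: Sat Jun 9 2029.
Next: July 2029 → Mon Jul 9 2029.
August 2029: Thu Aug 9 2029.
September 2029: Sun Sep 9 2029.
October 2029: Tue Oct 9 2029.

Tue Oct 9 2029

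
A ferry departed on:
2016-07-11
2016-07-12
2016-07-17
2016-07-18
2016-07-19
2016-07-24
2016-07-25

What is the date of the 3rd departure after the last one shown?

Every event lands on a Monday or Tuesday or Sunday (gaps cycle 1, 5, 1, 1, 5, 1).
So the schedule is: every Monday, Tuesday and Sunday.
The following Tuesday is 2016-07-26.
The following Sunday is 2016-07-31.
The following Monday is 2016-08-01.

2016-08-01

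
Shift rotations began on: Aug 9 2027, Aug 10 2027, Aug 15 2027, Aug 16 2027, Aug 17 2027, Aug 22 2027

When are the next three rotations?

The gap pattern 1, 5, 1, 1, 5 repeats every 3 events.
These are the Mondays, Tuesdays and Sundays of each week.
Next Monday: Aug 23 2027.
The following Tuesday is Aug 24 2027.
Next Sunday: Aug 29 2027.

Aug 23 2027, Aug 24 2027, Aug 29 2027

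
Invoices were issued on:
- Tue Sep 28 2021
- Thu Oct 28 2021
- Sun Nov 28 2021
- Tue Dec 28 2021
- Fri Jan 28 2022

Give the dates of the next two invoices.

Mon Feb 28 2022, Mon Mar 28 2022

Each date is the 28th; the gaps (30, 31, 30, 31) track the month lengths.
The rule is the 28th of each month.
February 2022: Mon Feb 28 2022.
March 2022: Mon Mar 28 2022.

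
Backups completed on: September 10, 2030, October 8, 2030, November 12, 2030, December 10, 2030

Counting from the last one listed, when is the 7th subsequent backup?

July 8, 2031

These are Tuesdays at 28- or 35-day spacing (28, 35, 28).
The pattern: 2nd Tuesday of the month.
2nd Tuesday of January 2031: January 14, 2031.
2nd Tuesday of February 2031: February 11, 2031.
March 2031 — 2nd Tuesday is March 11, 2031.
2nd Tuesday of April 2031: April 8, 2031.
May 2031 — 2nd Tuesday is May 13, 2031.
June 2031 — 2nd Tuesday is June 10, 2031.
2nd Tuesday of July 2031: July 8, 2031.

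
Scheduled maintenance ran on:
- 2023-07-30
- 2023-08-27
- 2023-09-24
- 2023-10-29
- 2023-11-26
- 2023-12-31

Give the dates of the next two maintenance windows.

Every date is a Sunday; gaps 28, 28, 35, 28, 35 days.
Each is the last Sunday of its month (at least one falls on the 29th or later, ruling out '4th Sunday').
Last Sunday of January 2024: 2024-01-28.
February 2024 ends with Sunday 2024-02-25.

2024-01-28, 2024-02-25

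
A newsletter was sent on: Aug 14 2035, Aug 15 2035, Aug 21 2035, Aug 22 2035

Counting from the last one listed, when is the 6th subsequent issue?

Gaps: 1, 6, 1 days — not constant, but cyclic with period 2.
The events fall on every Tuesday and Wednesday.
The following Tuesday is Aug 28 2035.
The following Wednesday is Aug 29 2035.
Next Tuesday: Sep 4 2035.
Next Wednesday: Sep 5 2035.
Next Tuesday: Sep 11 2035.
Next Wednesday: Sep 12 2035.

Sep 12 2035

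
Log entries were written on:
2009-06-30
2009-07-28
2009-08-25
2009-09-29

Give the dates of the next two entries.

These are Tuesdays with 28, 28, 35-day gaps.
Each is the final Tuesday of its month — 2009-06-30 is past the 28th, so '4th Tuesday' doesn't fit.
October 2009 ends with Tuesday 2009-10-27.
November 2009 ends with Tuesday 2009-11-24.

2009-10-27, 2009-11-24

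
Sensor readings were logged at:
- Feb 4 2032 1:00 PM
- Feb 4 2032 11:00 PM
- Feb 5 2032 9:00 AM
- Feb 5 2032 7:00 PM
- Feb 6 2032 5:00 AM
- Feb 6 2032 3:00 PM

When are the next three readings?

The interval is a steady 10 hours (10, 10, 10, 10, 10).
Feb 6 2032 3:00 PM + 10 h = Feb 7 2032 1:00 AM.
Feb 7 2032 1:00 AM + 10 h = Feb 7 2032 11:00 AM.
Feb 7 2032 11:00 AM + 10 h = Feb 7 2032 9:00 PM.

Feb 7 2032 1:00 AM, Feb 7 2032 11:00 AM, Feb 7 2032 9:00 PM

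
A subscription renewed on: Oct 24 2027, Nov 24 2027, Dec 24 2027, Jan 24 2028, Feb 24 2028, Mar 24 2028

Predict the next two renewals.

Each date is the 24th; the gaps (31, 30, 31, 31, 29) track the month lengths.
The rule is the 24th of each month.
April 2028: Apr 24 2028.
Next: May 2028 → May 24 2028.

Apr 24 2028, May 24 2028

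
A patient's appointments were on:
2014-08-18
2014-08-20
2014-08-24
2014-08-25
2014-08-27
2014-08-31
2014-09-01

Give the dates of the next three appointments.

2014-09-03, 2014-09-07, 2014-09-08

Gaps: 2, 4, 1, 2, 4, 1 days — not constant, but cyclic with period 3.
The events fall on every Monday, Wednesday and Sunday.
Next Wednesday: 2014-09-03.
The following Sunday is 2014-09-07.
The following Monday is 2014-09-08.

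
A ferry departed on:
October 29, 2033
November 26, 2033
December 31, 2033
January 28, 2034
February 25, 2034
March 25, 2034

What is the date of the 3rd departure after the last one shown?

These are Saturdays with 28, 35, 28, 28, 28-day gaps.
Each is the final Saturday of its month — October 29, 2033 is past the 28th, so '4th Saturday' doesn't fit.
Last Saturday of April 2034: April 29, 2034.
May 2034 ends with Saturday May 27, 2034.
Last Saturday of June 2034: June 24, 2034.

June 24, 2034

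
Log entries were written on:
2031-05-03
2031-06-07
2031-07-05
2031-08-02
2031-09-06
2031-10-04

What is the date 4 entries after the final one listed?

All dates are Saturdays, 35, 28, 28, 35, 28 days apart.
Specifically, the 1st Saturday of each month.
1st Saturday of November 2031: 2031-11-01.
1st Saturday of December 2031: 2031-12-06.
January 2032 — 1st Saturday is 2032-01-03.
1st Saturday of February 2032: 2032-02-07.

2032-02-07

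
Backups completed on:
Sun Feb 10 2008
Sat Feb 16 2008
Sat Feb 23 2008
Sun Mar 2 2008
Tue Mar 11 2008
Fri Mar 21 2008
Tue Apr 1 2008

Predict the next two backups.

Sun Apr 13 2008, Sat Apr 26 2008

The spacing grows by 1 each time: 6, 7, 8, 9, 10, 11 days.
Next gap: 12 days. Tue Apr 1 2008 + 12 days = Sun Apr 13 2008.
Next gap: 13 days. Sun Apr 13 2008 + 13 days = Sat Apr 26 2008.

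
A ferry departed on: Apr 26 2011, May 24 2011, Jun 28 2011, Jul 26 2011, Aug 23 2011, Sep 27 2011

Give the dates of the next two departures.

Oct 25 2011, Nov 22 2011

All dates are Tuesdays, 28, 35, 28, 28, 35 days apart.
Specifically, the 4th Tuesday of each month.
4th Tuesday of October 2011: Oct 25 2011.
November 2011 — 4th Tuesday is Nov 22 2011.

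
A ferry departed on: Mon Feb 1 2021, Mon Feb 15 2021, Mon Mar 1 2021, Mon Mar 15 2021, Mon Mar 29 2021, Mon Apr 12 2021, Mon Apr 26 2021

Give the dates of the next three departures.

The spacing is 14, 14, 14, 14, 14, 14 days — always 14 days.
Mon Apr 26 2021 + 14 days = Mon May 10 2021.
Mon May 10 2021 + 14 days = Mon May 24 2021.
Mon May 24 2021 + 14 days = Mon Jun 7 2021.

Mon May 10 2021, Mon May 24 2021, Mon Jun 7 2021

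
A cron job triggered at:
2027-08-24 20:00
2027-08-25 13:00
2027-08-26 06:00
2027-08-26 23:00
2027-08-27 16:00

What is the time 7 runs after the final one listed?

2027-09-01 15:00

Spacing: 17, 17, 17, 17 h — constant 17 h.
2027-08-27 16:00 + 17 h = 2027-08-28 09:00.
2027-08-28 09:00 + 17 h = 2027-08-29 02:00.
2027-08-29 02:00 + 17 h = 2027-08-29 19:00.
2027-08-29 19:00 + 17 h = 2027-08-30 12:00.
2027-08-30 12:00 + 17 h = 2027-08-31 05:00.
2027-08-31 05:00 + 17 h = 2027-08-31 22:00.
2027-08-31 22:00 + 17 h = 2027-09-01 15:00.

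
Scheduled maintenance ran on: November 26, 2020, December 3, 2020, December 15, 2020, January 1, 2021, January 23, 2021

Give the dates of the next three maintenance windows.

February 19, 2021; March 23, 2021; April 29, 2021

The spacing grows by 5 each time: 7, 12, 17, 22 days.
Next gap: 27 days. January 23, 2021 + 27 days = February 19, 2021.
Next gap: 32 days. February 19, 2021 + 32 days = March 23, 2021.
Next gap: 37 days. March 23, 2021 + 37 days = April 29, 2021.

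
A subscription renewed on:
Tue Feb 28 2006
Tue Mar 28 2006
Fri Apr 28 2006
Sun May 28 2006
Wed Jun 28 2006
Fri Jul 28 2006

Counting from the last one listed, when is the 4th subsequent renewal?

Each date is the 28th; the gaps (28, 31, 30, 31, 30) track the month lengths.
The rule is the 28th of each month.
August 2006: Mon Aug 28 2006.
Next: September 2006 → Thu Sep 28 2006.
Next: October 2006 → Sat Oct 28 2006.
Next: November 2006 → Tue Nov 28 2006.

Tue Nov 28 2006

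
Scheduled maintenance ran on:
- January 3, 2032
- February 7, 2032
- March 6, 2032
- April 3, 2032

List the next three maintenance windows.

All dates are Saturdays, 35, 28, 28 days apart.
Specifically, the 1st Saturday of each month.
May 2032 — 1st Saturday is May 1, 2032.
1st Saturday of June 2032: June 5, 2032.
July 2032 — 1st Saturday is July 3, 2032.

May 1, 2032; June 5, 2032; July 3, 2032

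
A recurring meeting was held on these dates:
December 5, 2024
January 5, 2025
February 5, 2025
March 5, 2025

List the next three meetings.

April 5, 2025; May 5, 2025; June 5, 2025

Gaps: 31, 31, 28 days — not constant. Every event is on the 5th of the month.
Pattern: the 5th of each month.
Next: April 2025 → April 5, 2025.
Next: May 2025 → May 5, 2025.
Next: June 2025 → June 5, 2025.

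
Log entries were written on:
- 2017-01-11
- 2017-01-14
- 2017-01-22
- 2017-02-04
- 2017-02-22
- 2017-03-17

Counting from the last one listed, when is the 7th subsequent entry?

2018-01-12

Intervals are 3, 8, 13, 18, 23 days — an arithmetic progression with common difference 5.
Next gap: 28 days. 2017-03-17 + 28 days = 2017-04-14.
Next gap: 33 days. 2017-04-14 + 33 days = 2017-05-17.
Next gap: 38 days. 2017-05-17 + 38 days = 2017-06-24.
Next gap: 43 days. 2017-06-24 + 43 days = 2017-08-06.
Next gap: 48 days. 2017-08-06 + 48 days = 2017-09-23.
Next gap: 53 days. 2017-09-23 + 53 days = 2017-11-15.
Next gap: 58 days. 2017-11-15 + 58 days = 2018-01-12.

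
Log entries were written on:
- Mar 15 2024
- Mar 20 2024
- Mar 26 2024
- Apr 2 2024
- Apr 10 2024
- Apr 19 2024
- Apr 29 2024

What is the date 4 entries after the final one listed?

Jun 18 2024

Intervals are 5, 6, 7, 8, 9, 10 days — an arithmetic progression with common difference 1.
Next gap: 11 days. Apr 29 2024 + 11 days = May 10 2024.
Next gap: 12 days. May 10 2024 + 12 days = May 22 2024.
Next gap: 13 days. May 22 2024 + 13 days = Jun 4 2024.
Next gap: 14 days. Jun 4 2024 + 14 days = Jun 18 2024.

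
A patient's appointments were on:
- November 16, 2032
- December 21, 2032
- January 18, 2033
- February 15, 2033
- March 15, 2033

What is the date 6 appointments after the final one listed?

September 20, 2033

Gaps: 35, 28, 28, 28 days — a mix of 28 and 35. Every date is a Tuesday.
Each is the 3rd Tuesday of its month.
April 2033 — 3rd Tuesday is April 19, 2033.
3rd Tuesday of May 2033: May 17, 2033.
June 2033 — 3rd Tuesday is June 21, 2033.
July 2033 — 3rd Tuesday is July 19, 2033.
3rd Tuesday of August 2033: August 16, 2033.
3rd Tuesday of September 2033: September 20, 2033.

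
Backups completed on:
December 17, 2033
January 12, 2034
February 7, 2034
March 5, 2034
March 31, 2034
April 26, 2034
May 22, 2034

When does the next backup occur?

Gaps between consecutive events: 26, 26, 26, 26, 26, 26 days — a constant 26-day interval.
May 22, 2034 + 26 days = June 17, 2034.

June 17, 2034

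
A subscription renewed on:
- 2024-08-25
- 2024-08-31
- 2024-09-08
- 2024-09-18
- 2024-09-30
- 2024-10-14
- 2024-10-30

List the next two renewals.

The spacing grows by 2 each time: 6, 8, 10, 12, 14, 16 days.
Next gap: 18 days. 2024-10-30 + 18 days = 2024-11-17.
Next gap: 20 days. 2024-11-17 + 20 days = 2024-12-07.

2024-11-17, 2024-12-07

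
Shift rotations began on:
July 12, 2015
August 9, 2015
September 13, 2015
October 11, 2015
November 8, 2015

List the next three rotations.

Gaps: 28, 35, 28, 28 days — a mix of 28 and 35. Every date is a Sunday.
Each is the 2nd Sunday of its month.
December 2015 — 2nd Sunday is December 13, 2015.
2nd Sunday of January 2016: January 10, 2016.
February 2016 — 2nd Sunday is February 14, 2016.

December 13, 2015; January 10, 2016; February 14, 2016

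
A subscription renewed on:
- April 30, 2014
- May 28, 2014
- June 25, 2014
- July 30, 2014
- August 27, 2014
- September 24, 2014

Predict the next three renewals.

October 29, 2014; November 26, 2014; December 31, 2014

Every date is a Wednesday; gaps 28, 28, 35, 28, 28 days.
Each is the last Wednesday of its month (at least one falls on the 29th or later, ruling out '4th Wednesday').
Last Wednesday of October 2014: October 29, 2014.
November 2014 ends with Wednesday November 26, 2014.
Last Wednesday of December 2014: December 31, 2014.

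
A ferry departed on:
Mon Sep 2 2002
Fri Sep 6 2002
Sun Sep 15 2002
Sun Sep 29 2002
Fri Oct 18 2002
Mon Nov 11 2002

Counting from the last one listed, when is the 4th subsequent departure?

Sun Apr 6 2003

Intervals are 4, 9, 14, 19, 24 days — an arithmetic progression with common difference 5.
Next gap: 29 days. Mon Nov 11 2002 + 29 days = Tue Dec 10 2002.
Next gap: 34 days. Tue Dec 10 2002 + 34 days = Mon Jan 13 2003.
Next gap: 39 days. Mon Jan 13 2003 + 39 days = Fri Feb 21 2003.
Next gap: 44 days. Fri Feb 21 2003 + 44 days = Sun Apr 6 2003.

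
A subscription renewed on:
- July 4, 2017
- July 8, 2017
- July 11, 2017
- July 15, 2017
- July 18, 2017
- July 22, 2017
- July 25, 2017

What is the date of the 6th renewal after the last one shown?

August 15, 2017

Every event lands on a Tuesday or Saturday (gaps cycle 4, 3, 4, 3, 4, 3).
So the schedule is: every Tuesday and Saturday.
The following Saturday is July 29, 2017.
Next Tuesday: August 1, 2017.
Next Saturday: August 5, 2017.
The following Tuesday is August 8, 2017.
Next Saturday: August 12, 2017.
The following Tuesday is August 15, 2017.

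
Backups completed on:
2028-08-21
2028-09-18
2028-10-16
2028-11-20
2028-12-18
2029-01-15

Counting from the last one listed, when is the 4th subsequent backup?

2029-05-21

Gaps: 28, 28, 35, 28, 28 days — a mix of 28 and 35. Every date is a Monday.
Each is the 3rd Monday of its month.
February 2029 — 3rd Monday is 2029-02-19.
March 2029 — 3rd Monday is 2029-03-19.
April 2029 — 3rd Monday is 2029-04-16.
May 2029 — 3rd Monday is 2029-05-21.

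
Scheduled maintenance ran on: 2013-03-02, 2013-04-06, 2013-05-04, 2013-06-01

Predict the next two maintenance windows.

All dates are Saturdays, 35, 28, 28 days apart.
Specifically, the 1st Saturday of each month.
July 2013 — 1st Saturday is 2013-07-06.
1st Saturday of August 2013: 2013-08-03.

2013-07-06, 2013-08-03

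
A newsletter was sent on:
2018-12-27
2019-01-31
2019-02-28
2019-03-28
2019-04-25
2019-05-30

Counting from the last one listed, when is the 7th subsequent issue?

All Thursdays; the gaps (35, 28, 28, 28, 35) vary with month length.
This is the last Thursday of each month.
June 2019 ends with Thursday 2019-06-27.
July 2019 ends with Thursday 2019-07-25.
Last Thursday of August 2019: 2019-08-29.
Last Thursday of September 2019: 2019-09-26.
Last Thursday of October 2019: 2019-10-31.
November 2019 ends with Thursday 2019-11-28.
Last Thursday of December 2019: 2019-12-26.

2019-12-26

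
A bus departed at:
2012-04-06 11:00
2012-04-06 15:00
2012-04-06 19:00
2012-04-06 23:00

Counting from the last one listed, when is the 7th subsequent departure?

Gaps: 4, 4, 4 hours — each event is 4 hours after the previous one.
2012-04-06 23:00 + 4 h = 2012-04-07 03:00.
2012-04-07 03:00 + 4 h = 2012-04-07 07:00.
2012-04-07 07:00 + 4 h = 2012-04-07 11:00.
2012-04-07 11:00 + 4 h = 2012-04-07 15:00.
2012-04-07 15:00 + 4 h = 2012-04-07 19:00.
2012-04-07 19:00 + 4 h = 2012-04-07 23:00.
2012-04-07 23:00 + 4 h = 2012-04-08 03:00.

2012-04-08 03:00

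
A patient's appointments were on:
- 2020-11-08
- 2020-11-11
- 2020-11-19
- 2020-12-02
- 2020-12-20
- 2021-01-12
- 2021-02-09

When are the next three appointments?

The spacing grows by 5 each time: 3, 8, 13, 18, 23, 28 days.
Next gap: 33 days. 2021-02-09 + 33 days = 2021-03-14.
Next gap: 38 days. 2021-03-14 + 38 days = 2021-04-21.
Next gap: 43 days. 2021-04-21 + 43 days = 2021-06-03.

2021-03-14, 2021-04-21, 2021-06-03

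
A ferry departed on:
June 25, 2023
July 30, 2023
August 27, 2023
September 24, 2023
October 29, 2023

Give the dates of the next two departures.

These are Sundays with 35, 28, 28, 35-day gaps.
Each is the final Sunday of its month — July 30, 2023 is past the 28th, so '4th Sunday' doesn't fit.
November 2023 ends with Sunday November 26, 2023.
Last Sunday of December 2023: December 31, 2023.

November 26, 2023; December 31, 2023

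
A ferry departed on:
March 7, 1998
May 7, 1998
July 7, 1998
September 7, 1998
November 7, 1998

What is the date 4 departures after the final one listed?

July 7, 1999

The day-of-month is always 7 (61, 61, 62, 61 days between events).
So this recurs on the 7th of every 2 months.
Next: January 1999 → January 7, 1999.
Next: March 1999 → March 7, 1999.
May 1999: May 7, 1999.
Next: July 1999 → July 7, 1999.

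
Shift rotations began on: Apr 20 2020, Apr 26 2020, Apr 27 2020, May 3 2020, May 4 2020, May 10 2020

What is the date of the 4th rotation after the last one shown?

May 24 2020

The gap pattern 6, 1, 6, 1, 6 repeats every 2 events.
These are the Mondays and Sundays of each week.
The following Monday is May 11 2020.
Next Sunday: May 17 2020.
The following Monday is May 18 2020.
Next Sunday: May 24 2020.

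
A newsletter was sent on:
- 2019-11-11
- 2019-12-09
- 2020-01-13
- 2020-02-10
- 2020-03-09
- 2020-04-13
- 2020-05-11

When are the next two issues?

These are Mondays at 28- or 35-day spacing (28, 35, 28, 28, 35, 28).
The pattern: 2nd Monday of the month.
June 2020 — 2nd Monday is 2020-06-08.
2nd Monday of July 2020: 2020-07-13.

2020-06-08, 2020-07-13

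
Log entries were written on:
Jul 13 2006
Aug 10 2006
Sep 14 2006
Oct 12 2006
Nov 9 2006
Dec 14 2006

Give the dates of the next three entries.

Jan 11 2007, Feb 8 2007, Mar 8 2007

These are Thursdays at 28- or 35-day spacing (28, 35, 28, 28, 35).
The pattern: 2nd Thursday of the month.
2nd Thursday of January 2007: Jan 11 2007.
2nd Thursday of February 2007: Feb 8 2007.
March 2007 — 2nd Thursday is Mar 8 2007.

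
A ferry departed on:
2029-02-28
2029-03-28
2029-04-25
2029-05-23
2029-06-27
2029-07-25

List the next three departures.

2029-08-22, 2029-09-26, 2029-10-24

These are Wednesdays at 28- or 35-day spacing (28, 28, 28, 35, 28).
The pattern: 4th Wednesday of the month.
August 2029 — 4th Wednesday is 2029-08-22.
4th Wednesday of September 2029: 2029-09-26.
October 2029 — 4th Wednesday is 2029-10-24.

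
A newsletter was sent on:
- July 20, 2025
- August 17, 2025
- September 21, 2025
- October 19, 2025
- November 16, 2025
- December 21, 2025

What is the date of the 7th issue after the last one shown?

July 19, 2026

Gaps: 28, 35, 28, 28, 35 days — a mix of 28 and 35. Every date is a Sunday.
Each is the 3rd Sunday of its month.
3rd Sunday of January 2026: January 18, 2026.
3rd Sunday of February 2026: February 15, 2026.
March 2026 — 3rd Sunday is March 15, 2026.
3rd Sunday of April 2026: April 19, 2026.
3rd Sunday of May 2026: May 17, 2026.
June 2026 — 3rd Sunday is June 21, 2026.
July 2026 — 3rd Sunday is July 19, 2026.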